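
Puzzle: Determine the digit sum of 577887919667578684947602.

5+7+7+8+8+7+9+1+9+6+6+7+5+7+8+6+8+4+9+4+7+6+0+2 = 146

146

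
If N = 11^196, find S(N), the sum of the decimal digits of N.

916

11^196 = 1297078590673190521222471459568414958394803797561558532974012332561821355213434287788171618464127078624129622651349022945798502040018162217062079874485353622513993303439968365298933787830487271680643942961
Sum of its 205 digits: 916.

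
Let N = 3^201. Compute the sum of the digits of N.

3^201 = 796841966627624308016343966107338880487700357960183487923724885217277472703906548983154097132003
Sum of its 96 digits: 441.

441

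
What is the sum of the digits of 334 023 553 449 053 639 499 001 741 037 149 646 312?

152

3+3+4+0+2+3+5+5+3+4+4+9+0+5+3+6+3+9+4+9+9+0+0+1+7+4+1+0+3+7+1+4+9+6+4+6+3+1+2 = 152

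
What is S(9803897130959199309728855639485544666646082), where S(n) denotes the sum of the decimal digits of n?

229

9+8+0+3+8+9+7+1+3+0+9+5+9+1+9+9+3+0+9+7+2+8+8+5+5+6+3+9+4+8+5+5+4+4+6+6+6+6+4+6+0+8+2 = 229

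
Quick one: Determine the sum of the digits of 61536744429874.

70

6+1+5+3+6+7+4+4+4+2+9+8+7+4 = 70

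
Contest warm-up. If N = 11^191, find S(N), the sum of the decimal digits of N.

11^191 = 8053837546325018293723550052892654863333998531903301022496056109939220217281695163570369749111319262992031236386914846513207009208375994045749979040709797657350735502666660655934665340981970131701411
Sum of its 199 digits: 860.

860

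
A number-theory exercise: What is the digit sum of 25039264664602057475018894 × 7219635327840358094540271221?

25039264664602057475018894 × 7219635327840358094540271221 = 180774359755705769285765355496340377446968670859449574
Sum of its 54 digits: 289.

289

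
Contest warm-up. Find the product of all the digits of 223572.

840

2×2×3×5×7×2 = 840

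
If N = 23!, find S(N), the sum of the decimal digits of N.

99

23! = 25852016738884976640000
Sum of its 23 digits: 99.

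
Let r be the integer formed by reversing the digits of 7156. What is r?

Reversing 7156 gives 6517.

6517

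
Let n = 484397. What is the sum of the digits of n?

35

4+8+4+3+9+7 = 35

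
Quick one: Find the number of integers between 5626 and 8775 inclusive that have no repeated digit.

The integers in [5626, 8775] that have no repeated digit: 5627, 5628, 5629, 5630, 5631, 5632, …, 8765, 8769.
1655 qualify.

1655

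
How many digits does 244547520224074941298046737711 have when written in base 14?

26

244547520224074941298046737711 in base 14 is 561251323A80C90B6D34621B31, which has 26 digits.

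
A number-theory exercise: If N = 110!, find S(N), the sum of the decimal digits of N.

110! = 15882455415227429404253703127090772871724410234473563207581748318444567162948183030959960131517678520479243672638179990208521148623422266876757623911219200000000000000000000000000
Sum of its 179 digits: 657.

657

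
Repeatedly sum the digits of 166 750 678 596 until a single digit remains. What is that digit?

1+6+6+7+5+0+6+7+8+5+9+6 = 66
6+6 = 12
1+2 = 3

3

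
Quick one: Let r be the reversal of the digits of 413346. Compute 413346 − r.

Reverse of 413346 is 643314.
413346 − 643314 = -229968

-229968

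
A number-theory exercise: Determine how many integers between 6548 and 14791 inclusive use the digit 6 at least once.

2581

The integers in [6548, 14791] that use the digit 6 at least once: 6548, 6549, 6550, 6551, 6552, 6553, …, 14776, 14786.
2581 qualify.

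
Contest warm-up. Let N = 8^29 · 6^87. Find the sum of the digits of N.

8^29 · 6^87 = 7740489148688861129193206895632682221967747359359283689624583891190890622713918448413240721408
Sum of its 94 digits: 450.

450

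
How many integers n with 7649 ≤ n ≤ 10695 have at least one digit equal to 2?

The integers in [7649, 10695] that have at least one digit equal to 2: 7652, 7662, 7672, 7682, 7692, 7702, …, 10682, 10692.
818 qualify.

818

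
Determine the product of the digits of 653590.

0

6×5×3×5×9×0 = 0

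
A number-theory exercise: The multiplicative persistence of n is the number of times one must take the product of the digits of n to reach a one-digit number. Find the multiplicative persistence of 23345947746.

23345947746 → 15240960 → 0 (2 steps)

2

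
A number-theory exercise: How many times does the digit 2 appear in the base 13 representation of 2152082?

1

2152082 in base 13 is 5A472A.
The digit 2 appears 1 time.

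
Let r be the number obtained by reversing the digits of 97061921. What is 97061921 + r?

109978000

Reverse of 97061921 is 12916079.
97061921 + 12916079 = 109978000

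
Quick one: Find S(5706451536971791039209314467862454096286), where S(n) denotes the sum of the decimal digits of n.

184

5+7+0+6+4+5+1+5+3+6+9+7+1+7+9+1+0+3+9+2+0+9+3+1+4+4+6+7+8+6+2+4+5+4+0+9+6+2+8+6 = 184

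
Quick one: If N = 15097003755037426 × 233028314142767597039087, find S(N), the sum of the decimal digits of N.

15097003755037426 × 233028314142767597039087 = 3518029333643403336276530540858469870062
Sum of its 40 digits: 164.

164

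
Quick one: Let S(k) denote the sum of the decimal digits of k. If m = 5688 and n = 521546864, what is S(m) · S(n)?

S(5688) = 5+6+8+8 = 27.
S(521546864) = 5+2+1+5+4+6+8+6+4 = 41.
27 · 41 = 1107.

1107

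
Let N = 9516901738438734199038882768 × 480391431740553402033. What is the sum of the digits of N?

9516901738438734199038882768 × 480391431740553402033 = 4571838051862745186919504254601229000689859867344
Sum of its 49 digits: 225.

225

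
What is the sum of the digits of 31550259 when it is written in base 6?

19

31550259 in base 6 is 3044122003.
Digit sum: 3+0+4+4+1+2+2+0+0+3 = 19.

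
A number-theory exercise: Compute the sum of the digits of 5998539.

48

5+9+9+8+5+3+9 = 48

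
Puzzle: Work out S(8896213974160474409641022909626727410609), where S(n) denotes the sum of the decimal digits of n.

175

8+8+9+6+2+1+3+9+7+4+1+6+0+4+7+4+4+0+9+6+4+1+0+2+2+9+0+9+6+2+6+7+2+7+4+1+0+6+0+9 = 175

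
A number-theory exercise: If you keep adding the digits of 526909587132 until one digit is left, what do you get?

5+2+6+9+0+9+5+8+7+1+3+2 = 57
5+7 = 12
1+2 = 3

3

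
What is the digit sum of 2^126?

172

2^126 = 85070591730234615865843651857942052864
Sum of its 38 digits: 172.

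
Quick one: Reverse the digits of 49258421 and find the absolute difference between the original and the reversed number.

Reverse of 49258421 is 12485294.
|49258421 − 12485294| = 36773127

36773127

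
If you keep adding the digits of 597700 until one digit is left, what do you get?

5+9+7+7+0+0 = 28
2+8 = 10
1+0 = 1
(Equivalently, 597700 mod 9 = 1.)

1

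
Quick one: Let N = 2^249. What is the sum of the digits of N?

2^249 = 904625697166532776746648320380374280103671755200316906558262375061821325312
Sum of its 75 digits: 305.

305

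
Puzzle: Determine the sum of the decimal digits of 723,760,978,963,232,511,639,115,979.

131

7+2+3+7+6+0+9+7+8+9+6+3+2+3+2+5+1+1+6+3+9+1+1+5+9+7+9 = 131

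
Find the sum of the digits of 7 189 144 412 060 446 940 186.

7+1+8+9+1+4+4+4+1+2+0+6+0+4+4+6+9+4+0+1+8+6 = 89

89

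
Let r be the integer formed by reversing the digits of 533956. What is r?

Reversing 533956 gives 659335.

659335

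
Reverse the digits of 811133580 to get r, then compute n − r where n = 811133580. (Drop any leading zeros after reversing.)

Reverse of 811133580 is 85331118.
811133580 − 85331118 = 725802462

725802462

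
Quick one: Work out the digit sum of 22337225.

26

2+2+3+3+7+2+2+5 = 26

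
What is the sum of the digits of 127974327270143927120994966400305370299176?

179

1+2+7+9+7+4+3+2+7+2+7+0+1+4+3+9+2+7+1+2+0+9+9+4+9+6+6+4+0+0+3+0+5+3+7+0+2+9+9+1+7+6 = 179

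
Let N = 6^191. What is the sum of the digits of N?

702

6^191 = 42353452992829650824650286287537720163714875439236252958561071790130693518599860426338732517904598163787914962574394963983282016099473058364135571456
Sum of its 149 digits: 702.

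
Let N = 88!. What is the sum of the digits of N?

531

88! = 185482642257398439114796845645546284380220968949399346684421580986889562184028199319100141244804501828416633516851200000000000000000000
Sum of its 135 digits: 531.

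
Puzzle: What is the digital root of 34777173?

3

3+4+7+7+7+1+7+3 = 39
3+9 = 12
1+2 = 3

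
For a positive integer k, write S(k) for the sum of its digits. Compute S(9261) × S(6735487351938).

1242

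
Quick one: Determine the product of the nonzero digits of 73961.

1134

7×3×9×6×1 = 1134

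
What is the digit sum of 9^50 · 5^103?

558

9^50 · 5^103 = 508201471919019046746599634458802088762984863290474704286314712348445478995212672146397636652181972749531269073486328125
Sum of its 120 digits: 558.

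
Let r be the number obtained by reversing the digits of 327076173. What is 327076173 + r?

698746896

Reverse of 327076173 is 371670723.
327076173 + 371670723 = 698746896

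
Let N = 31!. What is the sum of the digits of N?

135

31! = 8222838654177922817725562880000000
Sum of its 34 digits: 135.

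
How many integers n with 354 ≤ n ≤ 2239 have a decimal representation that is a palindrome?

77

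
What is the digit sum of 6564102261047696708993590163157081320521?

160

6+5+6+4+1+0+2+2+6+1+0+4+7+6+9+6+7+0+8+9+9+3+5+9+0+1+6+3+1+5+7+0+8+1+3+2+0+5+2+1 = 160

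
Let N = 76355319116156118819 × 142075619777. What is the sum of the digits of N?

147

76355319116156118819 × 142075619777 = 10848229286698496435100278283363
Sum of its 32 digits: 147.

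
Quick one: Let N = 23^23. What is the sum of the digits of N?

23^23 = 20880467999847912034355032910567
Sum of its 32 digits: 146.

146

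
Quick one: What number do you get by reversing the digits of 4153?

Reversing 4153 gives 3514.

3514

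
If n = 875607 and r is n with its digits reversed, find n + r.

1582185

Reverse of 875607 is 706578.
875607 + 706578 = 1582185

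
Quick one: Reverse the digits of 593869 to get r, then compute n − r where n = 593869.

Reverse of 593869 is 968395.
593869 − 968395 = -374526

-374526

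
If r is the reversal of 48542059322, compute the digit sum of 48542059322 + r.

52

Reversal of 48542059322 is 22395024584; 48542059322 + 22395024584 = 70937083906.
Digit sum of 70937083906: 7+0+9+3+7+0+8+3+9+0+6 = 52.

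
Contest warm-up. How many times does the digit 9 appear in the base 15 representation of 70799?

70799 in base 15 is 15E9E.
The digit 9 appears 1 time.

1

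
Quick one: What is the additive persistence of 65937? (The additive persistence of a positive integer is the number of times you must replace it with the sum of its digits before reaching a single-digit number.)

2

65937 → 30 → 3 (2 steps)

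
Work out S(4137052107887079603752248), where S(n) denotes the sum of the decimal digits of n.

106

4+1+3+7+0+5+2+1+0+7+8+8+7+0+7+9+6+0+3+7+5+2+2+4+8 = 106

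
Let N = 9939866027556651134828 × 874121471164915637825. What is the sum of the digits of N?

9939866027556651134828 × 874121471164915637825 = 8688650315189985771639224840209169691669100
Sum of its 43 digits: 208.

208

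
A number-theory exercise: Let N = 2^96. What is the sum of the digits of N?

127

2^96 = 79228162514264337593543950336
Sum of its 29 digits: 127.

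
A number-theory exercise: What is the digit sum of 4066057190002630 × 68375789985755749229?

158

4066057190002630 × 68375789985755749229 = 278019872493691990064074944130472270
Sum of its 36 digits: 158.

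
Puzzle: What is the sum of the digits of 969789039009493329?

9+6+9+7+8+9+0+3+9+0+0+9+4+9+3+3+2+9 = 99

99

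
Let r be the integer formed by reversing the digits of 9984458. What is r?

8544899

Reversing 9984458 gives 8544899.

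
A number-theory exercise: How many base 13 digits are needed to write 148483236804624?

148483236804624 in base 13 is 64B0BA85317B7, which has 13 digits.

13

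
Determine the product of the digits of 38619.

1296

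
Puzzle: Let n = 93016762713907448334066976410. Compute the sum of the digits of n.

9+3+0+1+6+7+6+2+7+1+3+9+0+7+4+4+8+3+3+4+0+6+6+9+7+6+4+1+0 = 126

126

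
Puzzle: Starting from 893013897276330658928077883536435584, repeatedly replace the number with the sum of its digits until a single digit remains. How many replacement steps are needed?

893013897276330658928077883536435584 → 183 → 12 → 3 (3 steps)

3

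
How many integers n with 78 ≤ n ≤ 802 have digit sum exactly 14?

59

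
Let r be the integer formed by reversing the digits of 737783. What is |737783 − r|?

350046

Reverse of 737783 is 387737.
|737783 − 387737| = 350046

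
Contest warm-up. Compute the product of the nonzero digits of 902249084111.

41472

9×2×2×4×9×8×4×1×1×1 = 41472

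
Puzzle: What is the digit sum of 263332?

2+6+3+3+3+2 = 19

19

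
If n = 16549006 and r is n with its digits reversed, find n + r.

Reverse of 16549006 is 60094561.
16549006 + 60094561 = 76643567

76643567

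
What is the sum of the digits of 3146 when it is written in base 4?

3146 in base 4 is 301022.
Digit sum: 3+0+1+0+2+2 = 8.

8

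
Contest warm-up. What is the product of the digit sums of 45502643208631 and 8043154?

S(45502643208631) = 4+5+5+0+2+6+4+3+2+0+8+6+3+1 = 49.
S(8043154) = 8+0+4+3+1+5+4 = 25.
49 · 25 = 1225.

1225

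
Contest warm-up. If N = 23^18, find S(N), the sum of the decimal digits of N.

109

23^18 = 3244150909895248285300369
Sum of its 25 digits: 109.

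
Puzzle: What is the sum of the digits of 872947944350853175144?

100

8+7+2+9+4+7+9+4+4+3+5+0+8+5+3+1+7+5+1+4+4 = 100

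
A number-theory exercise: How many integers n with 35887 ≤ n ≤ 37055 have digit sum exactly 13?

19

The integers in [35887, 37055] that have digit sum exactly 13: 36004, 36013, 36022, 36031, 36040, 36103, …, 37021, 37030.
19 qualify.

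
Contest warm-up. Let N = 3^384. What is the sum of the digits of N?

783

3^384 = 1638935311392320119166899415542819073641124712211815523948298482694235538906271958706896595665141002450684974003603106305516970574177405212679151205373697500164072550932748470956551681
Sum of its 184 digits: 783.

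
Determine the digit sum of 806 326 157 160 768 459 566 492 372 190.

138

8+0+6+3+2+6+1+5+7+1+6+0+7+6+8+4+5+9+5+6+6+4+9+2+3+7+2+1+9+0 = 138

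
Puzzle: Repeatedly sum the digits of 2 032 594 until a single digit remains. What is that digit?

2+0+3+2+5+9+4 = 25
2+5 = 7
(Equivalently, 2 032 594 mod 9 = 7.)

7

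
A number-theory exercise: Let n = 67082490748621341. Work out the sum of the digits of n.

72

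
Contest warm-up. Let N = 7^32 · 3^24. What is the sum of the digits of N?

180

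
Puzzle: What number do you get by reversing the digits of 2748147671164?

4611767418472

Reversing 2748147671164 gives 4611767418472.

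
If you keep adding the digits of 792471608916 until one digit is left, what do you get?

7+9+2+4+7+1+6+0+8+9+1+6 = 60
6+0 = 6

6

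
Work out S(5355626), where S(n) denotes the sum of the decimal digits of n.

5+3+5+5+6+2+6 = 32

32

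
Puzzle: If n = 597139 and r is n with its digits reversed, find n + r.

1528934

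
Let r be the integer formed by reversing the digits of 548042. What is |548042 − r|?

Reverse of 548042 is 240845.
|548042 − 240845| = 307197

307197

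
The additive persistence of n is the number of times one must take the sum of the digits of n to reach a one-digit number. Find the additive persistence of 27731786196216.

27731786196216 → 66 → 12 → 3 (3 steps)

3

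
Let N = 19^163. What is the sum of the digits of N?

937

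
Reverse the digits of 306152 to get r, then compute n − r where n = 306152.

Reverse of 306152 is 251603.
306152 − 251603 = 54549

54549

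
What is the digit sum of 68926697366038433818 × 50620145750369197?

68926697366038433818 × 50620145750369197 = 3489079466760454149856338265150304146
Sum of its 37 digits: 166.

166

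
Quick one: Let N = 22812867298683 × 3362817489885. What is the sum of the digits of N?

22812867298683 × 3362817489885 = 76715509146436766626321455
Sum of its 26 digits: 117.

117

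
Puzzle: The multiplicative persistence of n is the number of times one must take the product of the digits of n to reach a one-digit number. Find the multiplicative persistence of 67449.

2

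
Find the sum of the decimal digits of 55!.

279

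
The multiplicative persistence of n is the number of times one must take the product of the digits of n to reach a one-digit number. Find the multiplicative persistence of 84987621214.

3

84987621214 → 1548288 → 20480 → 0 (3 steps)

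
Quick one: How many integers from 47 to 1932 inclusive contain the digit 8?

522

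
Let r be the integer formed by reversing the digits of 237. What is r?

732

Reversing 237 gives 732.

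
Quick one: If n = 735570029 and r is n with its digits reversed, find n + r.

Reverse of 735570029 is 920075537.
735570029 + 920075537 = 1655645566

1655645566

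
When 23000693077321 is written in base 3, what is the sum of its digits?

29

23000693077321 in base 3 is 10000102211210211212202110021.
Digit sum: 1+0+0+0+0+1+0+2+2+1+1+2+1+0+2+1+1+2+1+2+2+0+2+1+1+0+0+2+1 = 29.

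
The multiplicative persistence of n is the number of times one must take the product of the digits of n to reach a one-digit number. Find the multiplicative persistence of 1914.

3

1914 → 36 → 18 → 8 (3 steps)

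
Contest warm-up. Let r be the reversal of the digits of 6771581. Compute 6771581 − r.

4919805

Reverse of 6771581 is 1851776.
6771581 − 1851776 = 4919805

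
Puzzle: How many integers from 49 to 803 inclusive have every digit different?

The integers in [49, 803] that have every digit different: 49, 50, 51, 52, 53, 54, …, 802, 803.
553 qualify.

553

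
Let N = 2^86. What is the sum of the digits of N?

112

2^86 = 77371252455336267181195264
Sum of its 26 digits: 112.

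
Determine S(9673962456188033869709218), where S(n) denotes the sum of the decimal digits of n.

9+6+7+3+9+6+2+4+5+6+1+8+8+0+3+3+8+6+9+7+0+9+2+1+8 = 130

130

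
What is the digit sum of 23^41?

272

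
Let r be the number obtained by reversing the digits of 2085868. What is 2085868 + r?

10771670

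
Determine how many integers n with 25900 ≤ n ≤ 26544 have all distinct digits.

The integers in [25900, 26544] that have all distinct digits: 25901, 25903, 25904, 25906, 25907, 25908, …, 26541, 26543.
231 qualify.

231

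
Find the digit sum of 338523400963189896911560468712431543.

3+3+8+5+2+3+4+0+0+9+6+3+1+8+9+8+9+6+9+1+1+5+6+0+4+6+8+7+1+2+4+3+1+5+4+3 = 157

157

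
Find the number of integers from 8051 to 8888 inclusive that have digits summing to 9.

The integers in [8051, 8888] that have digits summing to 9: 8100.
1 qualifies.

1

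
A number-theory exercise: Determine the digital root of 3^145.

The digital root of n equals n mod 9 (or 9 when 9 | n), so we need 3^145 mod 9.
3^145 ≡ 0 (mod 9), so the digital root is 9.

9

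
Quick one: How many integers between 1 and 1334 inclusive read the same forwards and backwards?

The integers in [1, 1334] that read the same forwards and backwards: 1, 2, 3, 4, 5, 6, …, 1221, 1331.
112 qualify.

112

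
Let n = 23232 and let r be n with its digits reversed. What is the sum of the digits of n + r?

24

Reversal of 23232 is 23232; 23232 + 23232 = 46464.
Digit sum of 46464: 4+6+4+6+4 = 24.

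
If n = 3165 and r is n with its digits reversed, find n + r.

Reverse of 3165 is 5613.
3165 + 5613 = 8778

8778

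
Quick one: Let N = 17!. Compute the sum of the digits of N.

17! = 355687428096000
Sum of its 15 digits: 63.

63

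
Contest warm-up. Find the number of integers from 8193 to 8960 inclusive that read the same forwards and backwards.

7

The integers in [8193, 8960] that read the same forwards and backwards: 8228, 8338, 8448, 8558, 8668, 8778, 8888.
7 qualify.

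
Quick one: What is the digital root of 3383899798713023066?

5

3+3+8+3+8+9+9+7+9+8+7+1+3+0+2+3+0+6+6 = 95
9+5 = 14
1+4 = 5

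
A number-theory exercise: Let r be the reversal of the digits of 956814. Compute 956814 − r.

Reverse of 956814 is 418659.
956814 − 418659 = 538155

538155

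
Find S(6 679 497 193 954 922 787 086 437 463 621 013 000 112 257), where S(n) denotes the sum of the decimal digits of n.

186

6+6+7+9+4+9+7+1+9+3+9+5+4+9+2+2+7+8+7+0+8+6+4+3+7+4+6+3+6+2+1+0+1+3+0+0+0+1+1+2+2+5+7 = 186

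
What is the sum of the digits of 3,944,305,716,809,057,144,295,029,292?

3+9+4+4+3+0+5+7+1+6+8+0+9+0+5+7+1+4+4+2+9+5+0+2+9+2+9+2 = 120

120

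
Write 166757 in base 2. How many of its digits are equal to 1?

9

166757 in base 2 is 101000101101100101.
The digit 1 appears 9 times.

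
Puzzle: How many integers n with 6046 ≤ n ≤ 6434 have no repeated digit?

223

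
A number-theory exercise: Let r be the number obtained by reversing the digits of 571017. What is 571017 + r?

1281192

Reverse of 571017 is 710175.
571017 + 710175 = 1281192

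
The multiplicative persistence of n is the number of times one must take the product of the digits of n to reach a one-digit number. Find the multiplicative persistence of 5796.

5796 → 1890 → 0 (2 steps)

2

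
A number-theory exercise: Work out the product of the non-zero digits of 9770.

441

9×7×7 = 441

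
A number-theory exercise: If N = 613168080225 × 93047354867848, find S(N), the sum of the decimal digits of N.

613168080225 × 93047354867848 = 57053667954332666737105800
Sum of its 26 digits: 114.

114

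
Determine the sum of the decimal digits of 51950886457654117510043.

95

5+1+9+5+0+8+8+6+4+5+7+6+5+4+1+1+7+5+1+0+0+4+3 = 95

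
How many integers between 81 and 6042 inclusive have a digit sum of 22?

248

The integers in [81, 6042] that have a digit sum of 22: 499, 589, 598, 679, 688, 697, …, 5971, 5980.
248 qualify.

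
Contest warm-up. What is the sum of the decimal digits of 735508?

7+3+5+5+0+8 = 28

28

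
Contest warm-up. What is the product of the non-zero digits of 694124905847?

17418240

6×9×4×1×2×4×9×5×8×4×7 = 17418240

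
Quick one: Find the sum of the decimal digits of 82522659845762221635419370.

114

8+2+5+2+2+6+5+9+8+4+5+7+6+2+2+2+1+6+3+5+4+1+9+3+7+0 = 114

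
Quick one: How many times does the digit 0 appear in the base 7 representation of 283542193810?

283542193810 in base 7 is 26325303611161.
The digit 0 appears 1 time.

1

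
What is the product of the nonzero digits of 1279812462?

96768

1×2×7×9×8×1×2×4×6×2 = 96768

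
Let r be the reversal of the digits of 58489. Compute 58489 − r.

-39996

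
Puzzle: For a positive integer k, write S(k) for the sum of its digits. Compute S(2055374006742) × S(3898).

1260

S(2055374006742) = 2+0+5+5+3+7+4+0+0+6+7+4+2 = 45.
S(3898) = 3+8+9+8 = 28.
45 · 28 = 1260.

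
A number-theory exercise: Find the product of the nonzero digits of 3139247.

4536

3×1×3×9×2×4×7 = 4536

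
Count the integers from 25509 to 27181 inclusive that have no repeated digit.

577

The integers in [25509, 27181] that have no repeated digit: 25601, 25603, 25604, 25607, 25608, 25609, …, 27169, 27180.
577 qualify.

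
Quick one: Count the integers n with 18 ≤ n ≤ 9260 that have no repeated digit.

4902

The integers in [18, 9260] that have no repeated digit: 18, 19, 20, 21, 23, 24, …, 9258, 9260.
4902 qualify.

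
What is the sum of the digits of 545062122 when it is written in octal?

545062122 in base 8 is 4037176352.
Digit sum: 4+0+3+7+1+7+6+3+5+2 = 38.

38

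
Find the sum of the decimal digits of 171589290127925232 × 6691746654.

126

171589290127925232 × 6691746654 = 1148232058075778903198173728
Sum of its 28 digits: 126.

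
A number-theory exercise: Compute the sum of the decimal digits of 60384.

6+0+3+8+4 = 21

21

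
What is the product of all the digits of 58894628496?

238878720

5×8×8×9×4×6×2×8×4×9×6 = 238878720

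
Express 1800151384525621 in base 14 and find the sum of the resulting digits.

1800151384525621 in base 14 is 23A75B12D60861.
Digit sum: 2+3+10+7+5+11+1+2+13+6+0+8+6+1 = 75.

75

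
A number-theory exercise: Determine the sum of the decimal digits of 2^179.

248

2^179 = 766247770432944429179173513575154591809369561091801088
Sum of its 54 digits: 248.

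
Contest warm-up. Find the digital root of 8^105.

The digital root of n equals n mod 9 (or 9 when 9 | n), so we need 8^105 mod 9.
8^105 ≡ 8 (mod 9), so the digital root is 8.

8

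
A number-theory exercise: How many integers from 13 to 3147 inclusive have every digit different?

The integers in [13, 3147] that have every digit different: 13, 14, 15, 16, 17, 18, …, 3146, 3147.
1810 qualify.

1810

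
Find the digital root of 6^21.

9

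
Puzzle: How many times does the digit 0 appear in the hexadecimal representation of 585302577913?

1

585302577913 in base 16 is 8846C092F9.
The digit 0 appears 1 time.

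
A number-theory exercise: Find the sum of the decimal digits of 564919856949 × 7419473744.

87

564919856949 × 7419473744 = 4191408046097341447056
Sum of its 22 digits: 87.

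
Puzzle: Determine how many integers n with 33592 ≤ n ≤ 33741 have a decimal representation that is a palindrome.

2

The integers in [33592, 33741] that have a decimal representation that is a palindrome: 33633, 33733.
2 qualify.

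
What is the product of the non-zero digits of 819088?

4608

8×1×9×8×8 = 4608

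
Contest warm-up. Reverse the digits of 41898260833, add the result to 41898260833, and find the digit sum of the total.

Reversal of 41898260833 is 33806289814; 41898260833 + 33806289814 = 75704550647.
Digit sum of 75704550647: 7+5+7+0+4+5+5+0+6+4+7 = 50.

50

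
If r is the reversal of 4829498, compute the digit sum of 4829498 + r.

43

Reversal of 4829498 is 8949284; 4829498 + 8949284 = 13778782.
Digit sum of 13778782: 1+3+7+7+8+7+8+2 = 43.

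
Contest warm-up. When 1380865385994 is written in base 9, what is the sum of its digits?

50

1380865385994 in base 9 is 4800225750566.
Digit sum: 4+8+0+0+2+2+5+7+5+0+5+6+6 = 50.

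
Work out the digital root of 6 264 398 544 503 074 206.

6+2+6+4+3+9+8+5+4+4+5+0+3+0+7+4+2+0+6 = 78
7+8 = 15
1+5 = 6

6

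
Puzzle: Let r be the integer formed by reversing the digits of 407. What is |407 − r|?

Reverse of 407 is 704.
|407 − 704| = 297

297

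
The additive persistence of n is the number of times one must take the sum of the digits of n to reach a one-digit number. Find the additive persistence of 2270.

2270 → 11 → 2 (2 steps)

2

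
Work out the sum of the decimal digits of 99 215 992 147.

58

9+9+2+1+5+9+9+2+1+4+7 = 58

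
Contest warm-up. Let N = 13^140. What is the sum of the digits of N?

13^140 = 895507696878311375258773594711314355180644008268394271442558248659275669702466348081962744321047874487716991281983627910014921078751006257322565182970311601
Sum of its 156 digits: 700.

700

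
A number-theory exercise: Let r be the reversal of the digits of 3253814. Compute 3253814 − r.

-929709

Reverse of 3253814 is 4183523.
3253814 − 4183523 = -929709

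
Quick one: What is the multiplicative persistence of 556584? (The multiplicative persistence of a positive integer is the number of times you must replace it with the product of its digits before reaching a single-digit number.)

556584 → 24000 → 0 (2 steps)

2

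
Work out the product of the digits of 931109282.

0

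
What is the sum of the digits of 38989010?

38

3+8+9+8+9+0+1+0 = 38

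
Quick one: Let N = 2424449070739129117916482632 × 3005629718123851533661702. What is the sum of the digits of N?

2424449070739129117916482632 × 3005629718123851533661702 = 7286996177091282437944635824115175131524647246559664
Sum of its 52 digits: 243.

243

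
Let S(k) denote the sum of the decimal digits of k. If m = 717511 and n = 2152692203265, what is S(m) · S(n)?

990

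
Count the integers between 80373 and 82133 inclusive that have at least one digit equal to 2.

The integers in [80373, 82133] that have at least one digit equal to 2: 80382, 80392, 80402, 80412, 80420, 80421, …, 82132, 82133.
521 qualify.

521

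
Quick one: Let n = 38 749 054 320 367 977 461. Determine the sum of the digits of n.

95

3+8+7+4+9+0+5+4+3+2+0+3+6+7+9+7+7+4+6+1 = 95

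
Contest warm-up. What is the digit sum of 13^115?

544

13^115 = 126906981735983105311426245231619025061036326426291140080213783469274154988706760901729925996809278110294409133592731126370748757
Sum of its 129 digits: 544.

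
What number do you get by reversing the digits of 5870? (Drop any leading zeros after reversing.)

785

Reversing 5870 gives 785.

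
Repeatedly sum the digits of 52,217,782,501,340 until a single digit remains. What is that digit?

5+2+2+1+7+7+8+2+5+0+1+3+4+0 = 47
4+7 = 11
1+1 = 2

2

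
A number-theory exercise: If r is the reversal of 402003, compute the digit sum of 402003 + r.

18

Reversal of 402003 is 300204; 402003 + 300204 = 702207.
Digit sum of 702207: 7+0+2+2+0+7 = 18.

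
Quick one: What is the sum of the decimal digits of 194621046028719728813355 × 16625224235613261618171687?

194621046028719728813355 × 16625224235613261618171687 = 3235618531197075359108256376548557111389168479885
Sum of its 49 digits: 234.

234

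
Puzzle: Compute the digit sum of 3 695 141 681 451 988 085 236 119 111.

3+6+9+5+1+4+1+6+8+1+4+5+1+9+8+8+0+8+5+2+3+6+1+1+9+1+1+1 = 117

117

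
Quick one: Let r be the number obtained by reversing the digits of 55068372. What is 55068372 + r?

Reverse of 55068372 is 27386055.
55068372 + 27386055 = 82454427

82454427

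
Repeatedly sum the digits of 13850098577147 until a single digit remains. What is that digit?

2

1+3+8+5+0+0+9+8+5+7+7+1+4+7 = 65
6+5 = 11
1+1 = 2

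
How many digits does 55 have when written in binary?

55 in base 2 is 110111, which has 6 digits.

6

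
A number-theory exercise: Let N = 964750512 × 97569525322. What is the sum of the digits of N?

102

964750512 × 97569525322 = 94130249509996464864
Sum of its 20 digits: 102.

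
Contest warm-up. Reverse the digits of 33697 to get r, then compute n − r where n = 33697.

-45936

Reverse of 33697 is 79633.
33697 − 79633 = -45936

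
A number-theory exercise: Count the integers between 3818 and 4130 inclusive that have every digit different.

170

The integers in [3818, 4130] that have every digit different: 3819, 3820, 3821, 3824, 3825, 3826, …, 4129, 4130.
170 qualify.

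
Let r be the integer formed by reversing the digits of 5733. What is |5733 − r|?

2358

Reverse of 5733 is 3375.
|5733 − 3375| = 2358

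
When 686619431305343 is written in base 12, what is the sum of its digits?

63

686619431305343 in base 12 is 650135423633BB.
Digit sum: 6+5+0+1+3+5+4+2+3+6+3+3+11+11 = 63.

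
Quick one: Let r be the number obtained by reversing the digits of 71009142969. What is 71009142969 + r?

167933332986

Reverse of 71009142969 is 96924190017.
71009142969 + 96924190017 = 167933332986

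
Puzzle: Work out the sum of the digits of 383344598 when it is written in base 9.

46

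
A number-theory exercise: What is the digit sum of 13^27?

13^27 = 1192533292512492016559195008117
Sum of its 31 digits: 118.

118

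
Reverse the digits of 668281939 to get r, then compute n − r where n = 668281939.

Reverse of 668281939 is 939182866.
668281939 − 939182866 = -270900927

-270900927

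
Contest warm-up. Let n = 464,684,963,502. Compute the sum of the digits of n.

4+6+4+6+8+4+9+6+3+5+0+2 = 57

57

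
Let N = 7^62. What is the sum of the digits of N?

7^62 = 24893071176241544900787221684958608586849291716964049
Sum of its 53 digits: 256.

256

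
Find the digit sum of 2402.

8

2+4+0+2 = 8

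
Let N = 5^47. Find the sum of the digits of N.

5^47 = 710542735760100185871124267578125
Sum of its 33 digits: 128.

128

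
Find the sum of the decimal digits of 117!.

738

117! = 3969937160808720895401959629498630647790406360168322301129748464310422041758630649341780708631240196854767624444057168110272995649603642560353748940315749184568295424000000000000000000000000000
Sum of its 193 digits: 738.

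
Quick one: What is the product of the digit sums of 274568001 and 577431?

S(274568001) = 2+7+4+5+6+8+0+0+1 = 33.
S(577431) = 5+7+7+4+3+1 = 27.
33 · 27 = 891.

891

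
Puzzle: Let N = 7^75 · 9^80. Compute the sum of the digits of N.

675

7^75 · 9^80 = 52693100826425527995084472618859163516663597965142887978645958017654046396024439924405599849787408072968958634474077305163821530991623211543
Sum of its 140 digits: 675.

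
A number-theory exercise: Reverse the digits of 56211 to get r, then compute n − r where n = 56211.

44946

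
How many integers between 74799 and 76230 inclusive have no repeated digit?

517

The integers in [74799, 76230] that have no repeated digit: 74801, 74802, 74803, 74805, 74806, 74809, …, 76219, 76230.
517 qualify.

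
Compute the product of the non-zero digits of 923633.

9×2×3×6×3×3 = 2916

2916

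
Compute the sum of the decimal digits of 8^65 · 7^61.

8^65 · 7^61 = 178578674605131387488525286582030599478509713387280740217791335837386221181147709230827766355059172545895858176
Sum of its 111 digits: 524.

524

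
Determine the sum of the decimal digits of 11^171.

800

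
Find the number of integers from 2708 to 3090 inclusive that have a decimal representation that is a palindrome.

The integers in [2708, 3090] that have a decimal representation that is a palindrome: 2772, 2882, 2992, 3003.
4 qualify.

4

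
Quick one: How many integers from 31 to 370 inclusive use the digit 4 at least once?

70

The integers in [31, 370] that use the digit 4 at least once: 34, 40, 41, 42, 43, 44, …, 354, 364.
70 qualify.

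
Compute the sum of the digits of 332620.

3+3+2+6+2+0 = 16

16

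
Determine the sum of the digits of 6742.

19

6+7+4+2 = 19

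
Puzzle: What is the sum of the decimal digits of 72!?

72! = 61234458376886086861524070385274672740778091784697328983823014963978384987221689274204160000000000000000
Sum of its 104 digits: 432.

432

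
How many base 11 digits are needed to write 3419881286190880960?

18

3419881286190880960 in base 11 is 684768630654596449, which has 18 digits.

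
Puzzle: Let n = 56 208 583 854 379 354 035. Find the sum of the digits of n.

93

5+6+2+0+8+5+8+3+8+5+4+3+7+9+3+5+4+0+3+5 = 93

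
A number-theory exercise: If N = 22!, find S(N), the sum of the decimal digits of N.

72

22! = 1124000727777607680000
Sum of its 22 digits: 72.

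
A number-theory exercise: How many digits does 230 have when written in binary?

8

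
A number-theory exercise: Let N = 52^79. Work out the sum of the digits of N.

574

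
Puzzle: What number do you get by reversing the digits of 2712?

2172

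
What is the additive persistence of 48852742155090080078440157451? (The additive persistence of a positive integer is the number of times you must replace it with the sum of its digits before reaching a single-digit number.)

48852742155090080078440157451 → 114 → 6 (2 steps)

2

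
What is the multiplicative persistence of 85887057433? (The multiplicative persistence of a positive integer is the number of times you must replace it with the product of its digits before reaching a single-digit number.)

85887057433 → 0 (1 step)

1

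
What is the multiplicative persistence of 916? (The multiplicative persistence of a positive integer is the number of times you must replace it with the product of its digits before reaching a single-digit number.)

3

916 → 54 → 20 → 0 (3 steps)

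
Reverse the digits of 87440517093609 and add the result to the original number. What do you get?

178079588598087

Reverse of 87440517093609 is 90639071504478.
87440517093609 + 90639071504478 = 178079588598087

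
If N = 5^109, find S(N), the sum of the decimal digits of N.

5^109 = 15407439555097886824447823540679418548304813185723105561919510364532470703125
Sum of its 77 digits: 329.

329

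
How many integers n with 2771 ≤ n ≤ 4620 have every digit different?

925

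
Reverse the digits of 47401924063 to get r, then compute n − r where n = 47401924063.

Reverse of 47401924063 is 36042910474.
47401924063 − 36042910474 = 11359013589

11359013589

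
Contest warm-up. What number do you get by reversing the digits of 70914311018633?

Reversing 70914311018633 gives 33681011341907.

33681011341907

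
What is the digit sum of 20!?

54

20! = 2432902008176640000
Sum of its 19 digits: 54.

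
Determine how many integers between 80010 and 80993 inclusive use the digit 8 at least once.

984

The integers in [80010, 80993] that use the digit 8 at least once: 80010, 80011, 80012, 80013, 80014, 80015, …, 80992, 80993.
984 qualify.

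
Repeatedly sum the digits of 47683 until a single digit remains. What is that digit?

4+7+6+8+3 = 28
2+8 = 10
1+0 = 1

1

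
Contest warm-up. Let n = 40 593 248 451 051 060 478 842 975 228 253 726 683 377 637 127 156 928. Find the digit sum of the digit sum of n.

First digit sum: 239.
2+3+9 = 14.

14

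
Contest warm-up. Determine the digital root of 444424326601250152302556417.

7

4+4+4+4+2+4+3+2+6+6+0+1+2+5+0+1+5+2+3+0+2+5+5+6+4+1+7 = 88
8+8 = 16
1+6 = 7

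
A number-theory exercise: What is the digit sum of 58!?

288

58! = 2350561331282878571829474910515074683828862318181142924420699914240000000000000
Sum of its 79 digits: 288.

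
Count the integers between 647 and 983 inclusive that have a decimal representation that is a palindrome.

33

The integers in [647, 983] that have a decimal representation that is a palindrome: 656, 666, 676, 686, 696, 707, …, 969, 979.
33 qualify.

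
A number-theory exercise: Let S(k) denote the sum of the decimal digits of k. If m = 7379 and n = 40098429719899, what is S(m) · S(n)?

S(7379) = 7+3+7+9 = 26.
S(40098429719899) = 4+0+0+9+8+4+2+9+7+1+9+8+9+9 = 79.
26 · 79 = 2054.

2054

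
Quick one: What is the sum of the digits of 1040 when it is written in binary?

1040 in base 2 is 10000010000.
Digit sum: 1+0+0+0+0+0+1+0+0+0+0 = 2.

2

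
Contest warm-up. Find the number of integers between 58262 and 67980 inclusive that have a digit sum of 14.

The integers in [58262, 67980] that have a digit sum of 14: 59000, 60008, 60017, 60026, 60035, 60044, …, 67010, 67100.
165 qualify.

165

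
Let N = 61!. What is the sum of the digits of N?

61! = 507580213877224798800856812176625227226004528988036003099405939480985600000000000000
Sum of its 84 digits: 315.

315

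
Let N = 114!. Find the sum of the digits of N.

648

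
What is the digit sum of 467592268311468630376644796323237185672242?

190

4+6+7+5+9+2+2+6+8+3+1+1+4+6+8+6+3+0+3+7+6+6+4+4+7+9+6+3+2+3+2+3+7+1+8+5+6+7+2+2+4+2 = 190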